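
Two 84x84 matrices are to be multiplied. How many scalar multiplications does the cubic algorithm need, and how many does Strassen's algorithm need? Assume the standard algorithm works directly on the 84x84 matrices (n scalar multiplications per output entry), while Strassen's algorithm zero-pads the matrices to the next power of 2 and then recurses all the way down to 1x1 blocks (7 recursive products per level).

Matrix multiplication for 84x84 matrices:

Strassen's algorithm requires power-of-2 dimensions. Pad 84x84 to 128x128 (next power of 2).

Standard algorithm: 84^3 = 592704 multiplications
Strassen's algorithm: 7^(log2(128)) = 7^7 = 823543 multiplications
Difference: 592704 - 823543 = -230839 (Strassen uses MORE here due to padding overhead — for small or just-over-power-of-2 n, padding can outweigh the per-level savings)

Standard: 592704 multiplications (84^3). Strassen: 823543 multiplications (7^7, after padding to 128x128). Strassen reduces 8 recursive multiplications to 7 at each level.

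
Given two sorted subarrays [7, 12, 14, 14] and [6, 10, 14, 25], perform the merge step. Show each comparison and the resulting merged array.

Merging process:

Compare 7 vs 6: take 6 from right. Merged: [6]
Compare 7 vs 10: take 7 from left. Merged: [6, 7]
Compare 12 vs 10: take 10 from right. Merged: [6, 7, 10]
Compare 12 vs 14: take 12 from left. Merged: [6, 7, 10, 12]
Compare 14 vs 14: take 14 from left. Merged: [6, 7, 10, 12, 14]
Compare 14 vs 14: take 14 from left. Merged: [6, 7, 10, 12, 14, 14]
Append remaining from right: [14, 25]. Merged: [6, 7, 10, 12, 14, 14, 14, 25]

Final merged array: [6, 7, 10, 12, 14, 14, 14, 25]
Total comparisons: 6

The merged array is [6, 7, 10, 12, 14, 14, 14, 25], requiring 6 comparisons. The merge step runs in O(n) time where n is the total number of elements.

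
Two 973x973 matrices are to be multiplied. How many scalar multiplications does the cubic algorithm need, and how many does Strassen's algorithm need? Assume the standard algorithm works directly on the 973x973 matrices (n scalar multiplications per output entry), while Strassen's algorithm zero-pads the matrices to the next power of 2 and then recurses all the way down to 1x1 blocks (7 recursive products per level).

Matrix multiplication for 973x973 matrices:

Strassen's algorithm requires power-of-2 dimensions. Pad 973x973 to 1024x1024 (next power of 2).

Standard algorithm: 973^3 = 921167317 multiplications
Strassen's algorithm: 7^(log2(1024)) = 7^10 = 282475249 multiplications
Savings: 921167317 - 282475249 = 638692068 multiplications

Standard: 921167317 multiplications (973^3). Strassen: 282475249 multiplications (7^10, after padding to 1024x1024). Strassen reduces 8 recursive multiplications to 7 at each level.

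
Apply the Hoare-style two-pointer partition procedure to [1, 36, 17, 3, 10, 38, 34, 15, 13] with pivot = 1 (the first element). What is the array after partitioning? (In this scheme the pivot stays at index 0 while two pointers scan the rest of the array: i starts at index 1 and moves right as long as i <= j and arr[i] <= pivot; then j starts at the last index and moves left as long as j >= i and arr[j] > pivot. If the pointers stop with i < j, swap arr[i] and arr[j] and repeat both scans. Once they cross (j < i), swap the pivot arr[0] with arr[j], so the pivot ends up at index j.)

Hoare-style two-pointer partition with pivot = 1:

Initial array: [1, 36, 17, 3, 10, 38, 34, 15, 13]

Pointers start at i = 1, j = 8.
i ends at 1, j ends at 0: the pointers have crossed (j < i), so scanning stops.

j = 0, so swapping arr[0] with arr[j] leaves the pivot at position 0: [1, 36, 17, 3, 10, 38, 34, 15, 13]
Pivot position: 0

After partitioning with pivot 1, the array becomes [1, 36, 17, 3, 10, 38, 34, 15, 13]. The pivot is placed at index 0. All elements to the left of the pivot are <= 1, and all elements to the right are > 1.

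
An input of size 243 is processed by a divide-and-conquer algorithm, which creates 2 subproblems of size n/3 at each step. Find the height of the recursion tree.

For divide and conquer with division factor 3:

Problem sizes at each level:
Level 0: 243
Level 1: 81
Level 2: 27
Level 3: 9
Level 4: 3
Level 5: 1

The root is level 0 and the size-1 base case is level 5 (the tree spans levels 0 through 5, i.e. 6 levels counting the root), so the depth is the number of divisions: log_3(243) = 5

The recursion tree depth is log_3(243) = 5. At each level, the problem size is divided by 3, so it takes 5 divisions to reduce to a base case of size 1. The algorithm makes 2 recursive calls at each level.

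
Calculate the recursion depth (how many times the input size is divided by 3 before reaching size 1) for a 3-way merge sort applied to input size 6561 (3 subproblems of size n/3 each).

For divide and conquer with division factor 3:

Problem sizes at each level:
Level 0: 6561
Level 1: 2187
Level 2: 729
Level 3: 243
Level 4: 81
Level 5: 27
Level 6: 9
Level 7: 3
Level 8: 1

The root is level 0 and the size-1 base case is level 8 (the tree spans levels 0 through 8, i.e. 9 levels counting the root), so the depth is the number of divisions: log_3(6561) = 8

The recursion tree depth is log_3(6561) = 8. At each level, the problem size is divided by 3, so it takes 8 divisions to reduce to a base case of size 1. The algorithm makes 3 recursive calls at each level.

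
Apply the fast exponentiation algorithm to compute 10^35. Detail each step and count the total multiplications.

Computing 10^35 by squaring (build up from 10^1; each line after the first costs one multiplication):

10^1 = 10
10^2 = (10^1)^2 = 10^2 = 100
10^4 = (10^2)^2 = 100^2 = 10000
10^8 = (10^4)^2 = 10000^2 = 100000000
10^16 = (10^8)^2 = 100000000^2 = 10000000000000000
10^17 = 10 * 10^16 = 10 * 10000000000000000 = 100000000000000000
10^34 = (10^17)^2 = 100000000000000000^2 = 10000000000000000000000000000000000
10^35 = 10 * 10^34 = 10 * 10000000000000000000000000000000000 = 100000000000000000000000000000000000

Result: 100000000000000000000000000000000000
Multiplications needed: 7 (7 lines after 10^1)

10^35 = 100000000000000000000000000000000000. Using exponentiation by squaring, this requires 7 multiplications. The key idea: if the exponent is even, square the half-power; if odd, multiply by the base once.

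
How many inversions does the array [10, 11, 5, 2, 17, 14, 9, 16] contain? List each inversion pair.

Finding inversions in [10, 11, 5, 2, 17, 14, 9, 16]:

(0, 2): arr[0]=10 > arr[2]=5
(0, 3): arr[0]=10 > arr[3]=2
(0, 6): arr[0]=10 > arr[6]=9
(1, 2): arr[1]=11 > arr[2]=5
(1, 3): arr[1]=11 > arr[3]=2
(1, 6): arr[1]=11 > arr[6]=9
(2, 3): arr[2]=5 > arr[3]=2
(4, 5): arr[4]=17 > arr[5]=14
(4, 6): arr[4]=17 > arr[6]=9
(4, 7): arr[4]=17 > arr[7]=16
(5, 6): arr[5]=14 > arr[6]=9

Total inversions: 11

The array has 11 inversion(s): (0,2), (0,3), (0,6), (1,2), (1,3), (1,6), (2,3), (4,5), (4,6), (4,7), (5,6). Each pair (i,j) satisfies i < j and arr[i] > arr[j].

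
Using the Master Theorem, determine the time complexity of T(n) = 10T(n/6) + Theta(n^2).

Master Theorem for T(n) = 10T(n/6) + O(n^2):

a = 10, b = 6, c = 2
log_b(a) = log_6(10) = 1.2851

Case 3: c = 2 > log_6(10) = 1.2851
T(n) = O(n^2) = O(n^2)

For T(n) = 10T(n/6) + O(n^2): log_6(10) = 1.2851. This is Case 3 of the Master Theorem (c > log_b(a), work dominated by root), giving O(n^2).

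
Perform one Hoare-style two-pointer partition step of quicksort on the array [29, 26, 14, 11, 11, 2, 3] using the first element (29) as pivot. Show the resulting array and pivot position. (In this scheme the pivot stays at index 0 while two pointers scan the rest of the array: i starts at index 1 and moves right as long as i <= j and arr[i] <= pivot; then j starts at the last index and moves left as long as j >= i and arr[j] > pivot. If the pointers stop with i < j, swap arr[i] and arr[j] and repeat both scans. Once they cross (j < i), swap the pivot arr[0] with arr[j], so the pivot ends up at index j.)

Hoare-style two-pointer partition with pivot = 29:

Initial array: [29, 26, 14, 11, 11, 2, 3]

Pointers start at i = 1, j = 6.
i ends at 7, j ends at 6: the pointers have crossed (j < i), so scanning stops.

Swap pivot arr[0] with arr[6] to place pivot at position 6: [3, 26, 14, 11, 11, 2, 29]
Pivot position: 6

After partitioning with pivot 29, the array becomes [3, 26, 14, 11, 11, 2, 29]. The pivot is placed at index 6. All elements to the left of the pivot are <= 29, and all elements to the right are > 29.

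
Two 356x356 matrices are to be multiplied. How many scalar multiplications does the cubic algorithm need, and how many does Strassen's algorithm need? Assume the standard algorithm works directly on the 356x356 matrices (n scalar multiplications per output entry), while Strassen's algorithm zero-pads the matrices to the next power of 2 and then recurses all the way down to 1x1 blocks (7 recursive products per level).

Matrix multiplication for 356x356 matrices:

Strassen's algorithm requires power-of-2 dimensions. Pad 356x356 to 512x512 (next power of 2).

Standard algorithm: 356^3 = 45118016 multiplications
Strassen's algorithm: 7^(log2(512)) = 7^9 = 40353607 multiplications
Savings: 45118016 - 40353607 = 4764409 multiplications

Standard: 45118016 multiplications (356^3). Strassen: 40353607 multiplications (7^9, after padding to 512x512). Strassen reduces 8 recursive multiplications to 7 at each level.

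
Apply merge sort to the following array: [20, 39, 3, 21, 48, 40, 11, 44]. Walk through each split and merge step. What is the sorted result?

Merge sort trace:

Split: [20, 39, 3, 21, 48, 40, 11, 44] -> [20, 39, 3, 21] and [48, 40, 11, 44]
  Split: [20, 39, 3, 21] -> [20, 39] and [3, 21]
    Split: [20, 39] -> [20] and [39]
    Merge: [20] + [39] -> [20, 39]
    Split: [3, 21] -> [3] and [21]
    Merge: [3] + [21] -> [3, 21]
  Merge: [20, 39] + [3, 21] -> [3, 20, 21, 39]
  Split: [48, 40, 11, 44] -> [48, 40] and [11, 44]
    Split: [48, 40] -> [48] and [40]
    Merge: [48] + [40] -> [40, 48]
    Split: [11, 44] -> [11] and [44]
    Merge: [11] + [44] -> [11, 44]
  Merge: [40, 48] + [11, 44] -> [11, 40, 44, 48]
Merge: [3, 20, 21, 39] + [11, 40, 44, 48] -> [3, 11, 20, 21, 39, 40, 44, 48]

Final sorted array: [3, 11, 20, 21, 39, 40, 44, 48]

The merge sort proceeds by recursively splitting the array and merging sorted halves.
After all merges, the sorted array is [3, 11, 20, 21, 39, 40, 44, 48].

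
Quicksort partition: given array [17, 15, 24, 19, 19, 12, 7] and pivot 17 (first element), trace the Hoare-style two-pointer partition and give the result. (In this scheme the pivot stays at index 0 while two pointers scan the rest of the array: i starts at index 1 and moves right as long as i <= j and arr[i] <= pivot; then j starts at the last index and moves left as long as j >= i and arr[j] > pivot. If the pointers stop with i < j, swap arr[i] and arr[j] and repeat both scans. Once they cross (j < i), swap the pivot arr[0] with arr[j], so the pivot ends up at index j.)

Hoare-style two-pointer partition with pivot = 17:

Initial array: [17, 15, 24, 19, 19, 12, 7]

Pointers start at i = 1, j = 6.
i stops at index 2 (arr[2]=24 > 17), j stops at index 6 (arr[6]=7 <= 17): swap arr[2] and arr[6], array becomes [17, 15, 7, 19, 19, 12, 24]
i stops at index 3 (arr[3]=19 > 17), j stops at index 5 (arr[5]=12 <= 17): swap arr[3] and arr[5], array becomes [17, 15, 7, 12, 19, 19, 24]
i ends at 4, j ends at 3: the pointers have crossed (j < i), so scanning stops.

Swap pivot arr[0] with arr[3] to place pivot at position 3: [12, 15, 7, 17, 19, 19, 24]
Pivot position: 3

After partitioning with pivot 17, the array becomes [12, 15, 7, 17, 19, 19, 24]. The pivot is placed at index 3. All elements to the left of the pivot are <= 17, and all elements to the right are > 17.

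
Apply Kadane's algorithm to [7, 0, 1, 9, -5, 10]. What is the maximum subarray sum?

Using Kadane's algorithm on [7, 0, 1, 9, -5, 10]:

Scanning through the array:
Position 1 (value 0): max_ending_here = 7, max_so_far = 7
Position 2 (value 1): max_ending_here = 8, max_so_far = 8
Position 3 (value 9): max_ending_here = 17, max_so_far = 17
Position 4 (value -5): max_ending_here = 12, max_so_far = 17
Position 5 (value 10): max_ending_here = 22, max_so_far = 22

Maximum subarray: [7, 0, 1, 9, -5, 10]
Maximum sum: 22

The maximum subarray is [7, 0, 1, 9, -5, 10] with sum 22. This subarray runs from index 0 to index 5.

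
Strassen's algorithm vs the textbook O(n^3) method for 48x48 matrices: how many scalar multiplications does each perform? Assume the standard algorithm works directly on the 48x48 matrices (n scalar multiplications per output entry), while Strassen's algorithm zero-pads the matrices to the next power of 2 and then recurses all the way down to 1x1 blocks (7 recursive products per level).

Matrix multiplication for 48x48 matrices:

Strassen's algorithm requires power-of-2 dimensions. Pad 48x48 to 64x64 (next power of 2).

Standard algorithm: 48^3 = 110592 multiplications
Strassen's algorithm: 7^(log2(64)) = 7^6 = 117649 multiplications
Difference: 110592 - 117649 = -7057 (Strassen uses MORE here due to padding overhead — for small or just-over-power-of-2 n, padding can outweigh the per-level savings)

Standard: 110592 multiplications (48^3). Strassen: 117649 multiplications (7^6, after padding to 64x64). Strassen reduces 8 recursive multiplications to 7 at each level.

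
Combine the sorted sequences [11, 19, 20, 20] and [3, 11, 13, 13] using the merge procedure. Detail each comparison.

Merging process:

Compare 11 vs 3: take 3 from right. Merged: [3]
Compare 11 vs 11: take 11 from left. Merged: [3, 11]
Compare 19 vs 11: take 11 from right. Merged: [3, 11, 11]
Compare 19 vs 13: take 13 from right. Merged: [3, 11, 11, 13]
Compare 19 vs 13: take 13 from right. Merged: [3, 11, 11, 13, 13]
Append remaining from left: [19, 20, 20]. Merged: [3, 11, 11, 13, 13, 19, 20, 20]

Final merged array: [3, 11, 11, 13, 13, 19, 20, 20]
Total comparisons: 5

The merged array is [3, 11, 11, 13, 13, 19, 20, 20], requiring 5 comparisons. The merge step runs in O(n) time where n is the total number of elements.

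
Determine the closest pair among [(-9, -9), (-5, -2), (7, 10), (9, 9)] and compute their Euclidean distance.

Computing all pairwise distances among 4 points:

d((-9, -9), (-5, -2)) = 8.0623
d((-9, -9), (7, 10)) = 24.8395
d((-9, -9), (9, 9)) = 25.4558
d((-5, -2), (7, 10)) = 16.9706
d((-5, -2), (9, 9)) = 17.8045
d((7, 10), (9, 9)) = 2.2361 <-- minimum

Closest pair: (7, 10) and (9, 9) with distance 2.2361

The closest pair is (7, 10) and (9, 9) with Euclidean distance 2.2361. For 4 points, brute-force pairwise comparison is shown above. For large n, the divide-and-conquer algorithm (sort by x, recurse on halves, check the dividing strip) achieves O(n log n).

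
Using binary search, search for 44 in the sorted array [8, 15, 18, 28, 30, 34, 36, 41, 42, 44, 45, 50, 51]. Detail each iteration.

Binary search for 44 in [8, 15, 18, 28, 30, 34, 36, 41, 42, 44, 45, 50, 51]:

lo=0, hi=12, mid=6, arr[mid]=36 -> 36 < 44, search right half
lo=7, hi=12, mid=9, arr[mid]=44 -> Found target at index 9!

Binary search finds 44 at index 9 after 2 comparisons. The search repeatedly halves the search space by comparing with the middle element.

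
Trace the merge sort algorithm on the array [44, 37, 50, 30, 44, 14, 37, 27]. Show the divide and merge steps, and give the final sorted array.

Merge sort trace:

Split: [44, 37, 50, 30, 44, 14, 37, 27] -> [44, 37, 50, 30] and [44, 14, 37, 27]
  Split: [44, 37, 50, 30] -> [44, 37] and [50, 30]
    Split: [44, 37] -> [44] and [37]
    Merge: [44] + [37] -> [37, 44]
    Split: [50, 30] -> [50] and [30]
    Merge: [50] + [30] -> [30, 50]
  Merge: [37, 44] + [30, 50] -> [30, 37, 44, 50]
  Split: [44, 14, 37, 27] -> [44, 14] and [37, 27]
    Split: [44, 14] -> [44] and [14]
    Merge: [44] + [14] -> [14, 44]
    Split: [37, 27] -> [37] and [27]
    Merge: [37] + [27] -> [27, 37]
  Merge: [14, 44] + [27, 37] -> [14, 27, 37, 44]
Merge: [30, 37, 44, 50] + [14, 27, 37, 44] -> [14, 27, 30, 37, 37, 44, 44, 50]

Final sorted array: [14, 27, 30, 37, 37, 44, 44, 50]

The merge sort proceeds by recursively splitting the array and merging sorted halves.
After all merges, the sorted array is [14, 27, 30, 37, 37, 44, 44, 50].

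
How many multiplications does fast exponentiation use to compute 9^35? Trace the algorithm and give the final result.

Computing 9^35 by squaring (build up from 9^1; each line after the first costs one multiplication):

9^1 = 9
9^2 = (9^1)^2 = 9^2 = 81
9^4 = (9^2)^2 = 81^2 = 6561
9^8 = (9^4)^2 = 6561^2 = 43046721
9^16 = (9^8)^2 = 43046721^2 = 1853020188851841
9^17 = 9 * 9^16 = 9 * 1853020188851841 = 16677181699666569
9^34 = (9^17)^2 = 16677181699666569^2 = 278128389443693511257285776231761
9^35 = 9 * 9^34 = 9 * 278128389443693511257285776231761 = 2503155504993241601315571986085849

Result: 2503155504993241601315571986085849
Multiplications needed: 7 (7 lines after 9^1)

9^35 = 2503155504993241601315571986085849. Using exponentiation by squaring, this requires 7 multiplications. The key idea: if the exponent is even, square the half-power; if odd, multiply by the base once.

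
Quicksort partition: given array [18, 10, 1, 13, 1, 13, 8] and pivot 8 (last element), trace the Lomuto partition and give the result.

Lomuto partition with pivot = 8:

Initial array: [18, 10, 1, 13, 1, 13, 8]

arr[0]=18 > 8: no swap
arr[1]=10 > 8: no swap
arr[2]=1 <= 8: swap with position 0, array becomes [1, 10, 18, 13, 1, 13, 8]
arr[3]=13 > 8: no swap
arr[4]=1 <= 8: swap with position 1, array becomes [1, 1, 18, 13, 10, 13, 8]
arr[5]=13 > 8: no swap

Place pivot at position 2: [1, 1, 8, 13, 10, 13, 18]
Pivot position: 2

After partitioning with pivot 8, the array becomes [1, 1, 8, 13, 10, 13, 18]. The pivot is placed at index 2. All elements to the left of the pivot are <= 8, and all elements to the right are > 8.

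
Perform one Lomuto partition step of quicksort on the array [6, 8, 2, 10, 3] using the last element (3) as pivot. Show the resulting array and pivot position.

Lomuto partition with pivot = 3:

Initial array: [6, 8, 2, 10, 3]

arr[0]=6 > 3: no swap
arr[1]=8 > 3: no swap
arr[2]=2 <= 3: swap with position 0, array becomes [2, 8, 6, 10, 3]
arr[3]=10 > 3: no swap

Place pivot at position 1: [2, 3, 6, 10, 8]
Pivot position: 1

After partitioning with pivot 3, the array becomes [2, 3, 6, 10, 8]. The pivot is placed at index 1. All elements to the left of the pivot are <= 3, and all elements to the right are > 3.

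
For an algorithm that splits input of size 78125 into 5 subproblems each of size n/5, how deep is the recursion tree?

For divide and conquer with division factor 5:

Problem sizes at each level:
Level 0: 78125
Level 1: 15625
Level 2: 3125
Level 3: 625
Level 4: 125
Level 5: 25
Level 6: 5
Level 7: 1

The root is level 0 and the size-1 base case is level 7 (the tree spans levels 0 through 7, i.e. 8 levels counting the root), so the depth is the number of divisions: log_5(78125) = 7

The recursion tree depth is log_5(78125) = 7. At each level, the problem size is divided by 5, so it takes 7 divisions to reduce to a base case of size 1. The algorithm makes 5 recursive calls at each level.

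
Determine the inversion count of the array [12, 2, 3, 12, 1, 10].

Finding inversions in [12, 2, 3, 12, 1, 10]:

(0, 1): arr[0]=12 > arr[1]=2
(0, 2): arr[0]=12 > arr[2]=3
(0, 4): arr[0]=12 > arr[4]=1
(0, 5): arr[0]=12 > arr[5]=10
(1, 4): arr[1]=2 > arr[4]=1
(2, 4): arr[2]=3 > arr[4]=1
(3, 4): arr[3]=12 > arr[4]=1
(3, 5): arr[3]=12 > arr[5]=10

Total inversions: 8

The array has 8 inversion(s): (0,1), (0,2), (0,4), (0,5), (1,4), (2,4), (3,4), (3,5). Each pair (i,j) satisfies i < j and arr[i] > arr[j].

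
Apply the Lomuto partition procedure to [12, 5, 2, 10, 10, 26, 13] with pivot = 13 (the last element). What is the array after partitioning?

Lomuto partition with pivot = 13:

Initial array: [12, 5, 2, 10, 10, 26, 13]

arr[0]=12 <= 13: swap with position 0, array becomes [12, 5, 2, 10, 10, 26, 13]
arr[1]=5 <= 13: swap with position 1, array becomes [12, 5, 2, 10, 10, 26, 13]
arr[2]=2 <= 13: swap with position 2, array becomes [12, 5, 2, 10, 10, 26, 13]
arr[3]=10 <= 13: swap with position 3, array becomes [12, 5, 2, 10, 10, 26, 13]
arr[4]=10 <= 13: swap with position 4, array becomes [12, 5, 2, 10, 10, 26, 13]
arr[5]=26 > 13: no swap

Place pivot at position 5: [12, 5, 2, 10, 10, 13, 26]
Pivot position: 5

After partitioning with pivot 13, the array becomes [12, 5, 2, 10, 10, 13, 26]. The pivot is placed at index 5. All elements to the left of the pivot are <= 13, and all elements to the right are > 13.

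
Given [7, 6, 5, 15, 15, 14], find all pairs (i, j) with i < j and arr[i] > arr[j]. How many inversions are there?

Finding inversions in [7, 6, 5, 15, 15, 14]:

(0, 1): arr[0]=7 > arr[1]=6
(0, 2): arr[0]=7 > arr[2]=5
(1, 2): arr[1]=6 > arr[2]=5
(3, 5): arr[3]=15 > arr[5]=14
(4, 5): arr[4]=15 > arr[5]=14

Total inversions: 5

The array has 5 inversion(s): (0,1), (0,2), (1,2), (3,5), (4,5). Each pair (i,j) satisfies i < j and arr[i] > arr[j].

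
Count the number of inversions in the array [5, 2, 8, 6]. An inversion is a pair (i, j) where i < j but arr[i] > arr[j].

Finding inversions in [5, 2, 8, 6]:

(0, 1): arr[0]=5 > arr[1]=2
(2, 3): arr[2]=8 > arr[3]=6

Total inversions: 2

The array has 2 inversion(s): (0,1), (2,3). Each pair (i,j) satisfies i < j and arr[i] > arr[j].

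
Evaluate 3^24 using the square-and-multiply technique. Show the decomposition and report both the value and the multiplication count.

Computing 3^24 by squaring (build up from 3^1; each line after the first costs one multiplication):

3^1 = 3
3^2 = (3^1)^2 = 3^2 = 9
3^3 = 3 * 3^2 = 3 * 9 = 27
3^6 = (3^3)^2 = 27^2 = 729
3^12 = (3^6)^2 = 729^2 = 531441
3^24 = (3^12)^2 = 531441^2 = 282429536481

Result: 282429536481
Multiplications needed: 5 (5 lines after 3^1)

3^24 = 282429536481. Using exponentiation by squaring, this requires 5 multiplications. The key idea: if the exponent is even, square the half-power; if odd, multiply by the base once.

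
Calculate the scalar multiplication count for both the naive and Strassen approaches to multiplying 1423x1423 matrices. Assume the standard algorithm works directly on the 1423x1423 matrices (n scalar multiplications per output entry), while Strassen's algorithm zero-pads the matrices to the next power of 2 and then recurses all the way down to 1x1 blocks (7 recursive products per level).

Matrix multiplication for 1423x1423 matrices:

Strassen's algorithm requires power-of-2 dimensions. Pad 1423x1423 to 2048x2048 (next power of 2).

Standard algorithm: 1423^3 = 2881473967 multiplications
Strassen's algorithm: 7^(log2(2048)) = 7^11 = 1977326743 multiplications
Savings: 2881473967 - 1977326743 = 904147224 multiplications

Standard: 2881473967 multiplications (1423^3). Strassen: 1977326743 multiplications (7^11, after padding to 2048x2048). Strassen reduces 8 recursive multiplications to 7 at each level.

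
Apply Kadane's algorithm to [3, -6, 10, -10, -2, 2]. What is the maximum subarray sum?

Using Kadane's algorithm on [3, -6, 10, -10, -2, 2]:

Scanning through the array:
Position 1 (value -6): max_ending_here = -3, max_so_far = 3
Position 2 (value 10): max_ending_here = 10, max_so_far = 10
Position 3 (value -10): max_ending_here = 0, max_so_far = 10
Position 4 (value -2): max_ending_here = -2, max_so_far = 10
Position 5 (value 2): max_ending_here = 2, max_so_far = 10

Maximum subarray: [10]
Maximum sum: 10

The maximum subarray is [10] with sum 10. This subarray runs from index 2 to index 2.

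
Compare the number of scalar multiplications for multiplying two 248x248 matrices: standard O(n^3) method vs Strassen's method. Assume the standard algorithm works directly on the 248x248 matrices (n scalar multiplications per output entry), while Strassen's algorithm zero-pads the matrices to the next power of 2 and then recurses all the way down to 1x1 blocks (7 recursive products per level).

Matrix multiplication for 248x248 matrices:

Strassen's algorithm requires power-of-2 dimensions. Pad 248x248 to 256x256 (next power of 2).

Standard algorithm: 248^3 = 15252992 multiplications
Strassen's algorithm: 7^(log2(256)) = 7^8 = 5764801 multiplications
Savings: 15252992 - 5764801 = 9488191 multiplications

Standard: 15252992 multiplications (248^3). Strassen: 5764801 multiplications (7^8, after padding to 256x256). Strassen reduces 8 recursive multiplications to 7 at each level.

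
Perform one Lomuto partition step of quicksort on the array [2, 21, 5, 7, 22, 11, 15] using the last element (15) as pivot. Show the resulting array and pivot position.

Lomuto partition with pivot = 15:

Initial array: [2, 21, 5, 7, 22, 11, 15]

arr[0]=2 <= 15: swap with position 0, array becomes [2, 21, 5, 7, 22, 11, 15]
arr[1]=21 > 15: no swap
arr[2]=5 <= 15: swap with position 1, array becomes [2, 5, 21, 7, 22, 11, 15]
arr[3]=7 <= 15: swap with position 2, array becomes [2, 5, 7, 21, 22, 11, 15]
arr[4]=22 > 15: no swap
arr[5]=11 <= 15: swap with position 3, array becomes [2, 5, 7, 11, 22, 21, 15]

Place pivot at position 4: [2, 5, 7, 11, 15, 21, 22]
Pivot position: 4

After partitioning with pivot 15, the array becomes [2, 5, 7, 11, 15, 21, 22]. The pivot is placed at index 4. All elements to the left of the pivot are <= 15, and all elements to the right are > 15.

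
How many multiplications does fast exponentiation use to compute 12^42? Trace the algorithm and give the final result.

Computing 12^42 by squaring (build up from 12^1; each line after the first costs one multiplication):

12^1 = 12
12^2 = (12^1)^2 = 12^2 = 144
12^4 = (12^2)^2 = 144^2 = 20736
12^5 = 12 * 12^4 = 12 * 20736 = 248832
12^10 = (12^5)^2 = 248832^2 = 61917364224
12^20 = (12^10)^2 = 61917364224^2 = 3833759992447475122176
12^21 = 12 * 12^20 = 12 * 3833759992447475122176 = 46005119909369701466112
12^42 = (12^21)^2 = 46005119909369701466112^2 = 2116471057875484488839167999221661362284396544

Result: 2116471057875484488839167999221661362284396544
Multiplications needed: 7 (7 lines after 12^1)

12^42 = 2116471057875484488839167999221661362284396544. Using exponentiation by squaring, this requires 7 multiplications. The key idea: if the exponent is even, square the half-power; if odd, multiply by the base once.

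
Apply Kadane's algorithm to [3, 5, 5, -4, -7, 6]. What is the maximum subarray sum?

Using Kadane's algorithm on [3, 5, 5, -4, -7, 6]:

Scanning through the array:
Position 1 (value 5): max_ending_here = 8, max_so_far = 8
Position 2 (value 5): max_ending_here = 13, max_so_far = 13
Position 3 (value -4): max_ending_here = 9, max_so_far = 13
Position 4 (value -7): max_ending_here = 2, max_so_far = 13
Position 5 (value 6): max_ending_here = 8, max_so_far = 13

Maximum subarray: [3, 5, 5]
Maximum sum: 13

The maximum subarray is [3, 5, 5] with sum 13. This subarray runs from index 0 to index 2.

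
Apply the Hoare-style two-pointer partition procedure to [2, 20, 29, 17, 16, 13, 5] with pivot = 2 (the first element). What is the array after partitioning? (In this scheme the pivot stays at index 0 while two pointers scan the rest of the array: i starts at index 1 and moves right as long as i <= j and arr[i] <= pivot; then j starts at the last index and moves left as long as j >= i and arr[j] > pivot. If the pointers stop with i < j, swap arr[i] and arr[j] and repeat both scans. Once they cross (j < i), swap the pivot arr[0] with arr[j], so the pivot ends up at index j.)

Hoare-style two-pointer partition with pivot = 2:

Initial array: [2, 20, 29, 17, 16, 13, 5]

Pointers start at i = 1, j = 6.
i ends at 1, j ends at 0: the pointers have crossed (j < i), so scanning stops.

j = 0, so swapping arr[0] with arr[j] leaves the pivot at position 0: [2, 20, 29, 17, 16, 13, 5]
Pivot position: 0

After partitioning with pivot 2, the array becomes [2, 20, 29, 17, 16, 13, 5]. The pivot is placed at index 0. All elements to the left of the pivot are <= 2, and all elements to the right are > 2.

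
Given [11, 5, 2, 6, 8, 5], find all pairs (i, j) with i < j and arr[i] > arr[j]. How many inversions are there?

Finding inversions in [11, 5, 2, 6, 8, 5]:

(0, 1): arr[0]=11 > arr[1]=5
(0, 2): arr[0]=11 > arr[2]=2
(0, 3): arr[0]=11 > arr[3]=6
(0, 4): arr[0]=11 > arr[4]=8
(0, 5): arr[0]=11 > arr[5]=5
(1, 2): arr[1]=5 > arr[2]=2
(3, 5): arr[3]=6 > arr[5]=5
(4, 5): arr[4]=8 > arr[5]=5

Total inversions: 8

The array has 8 inversion(s): (0,1), (0,2), (0,3), (0,4), (0,5), (1,2), (3,5), (4,5). Each pair (i,j) satisfies i < j and arr[i] > arr[j].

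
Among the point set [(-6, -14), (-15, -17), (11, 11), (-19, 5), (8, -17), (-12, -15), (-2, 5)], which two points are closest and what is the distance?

Computing all pairwise distances among 7 points:

d((-6, -14), (-15, -17)) = 9.4868
d((-6, -14), (11, 11)) = 30.2324
d((-6, -14), (-19, 5)) = 23.0217
d((-6, -14), (8, -17)) = 14.3178
d((-6, -14), (-12, -15)) = 6.0828
d((-6, -14), (-2, 5)) = 19.4165
d((-15, -17), (11, 11)) = 38.2099
d((-15, -17), (-19, 5)) = 22.3607
d((-15, -17), (8, -17)) = 23.0
d((-15, -17), (-12, -15)) = 3.6056 <-- minimum
d((-15, -17), (-2, 5)) = 25.5539
d((11, 11), (-19, 5)) = 30.5941
d((11, 11), (8, -17)) = 28.1603
d((11, 11), (-12, -15)) = 34.7131
d((11, 11), (-2, 5)) = 14.3178
d((-19, 5), (8, -17)) = 34.8281
d((-19, 5), (-12, -15)) = 21.1896
d((-19, 5), (-2, 5)) = 17.0
d((8, -17), (-12, -15)) = 20.0998
d((8, -17), (-2, 5)) = 24.1661
d((-12, -15), (-2, 5)) = 22.3607

Closest pair: (-15, -17) and (-12, -15) with distance 3.6056

The closest pair is (-15, -17) and (-12, -15) with Euclidean distance 3.6056. For 7 points, brute-force pairwise comparison is shown above. For large n, the divide-and-conquer algorithm (sort by x, recurse on halves, check the dividing strip) achieves O(n log n).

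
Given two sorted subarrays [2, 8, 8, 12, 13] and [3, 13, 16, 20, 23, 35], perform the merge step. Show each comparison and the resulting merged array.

Merging process:

Compare 2 vs 3: take 2 from left. Merged: [2]
Compare 8 vs 3: take 3 from right. Merged: [2, 3]
Compare 8 vs 13: take 8 from left. Merged: [2, 3, 8]
Compare 8 vs 13: take 8 from left. Merged: [2, 3, 8, 8]
Compare 12 vs 13: take 12 from left. Merged: [2, 3, 8, 8, 12]
Compare 13 vs 13: take 13 from left. Merged: [2, 3, 8, 8, 12, 13]
Append remaining from right: [13, 16, 20, 23, 35]. Merged: [2, 3, 8, 8, 12, 13, 13, 16, 20, 23, 35]

Final merged array: [2, 3, 8, 8, 12, 13, 13, 16, 20, 23, 35]
Total comparisons: 6

The merged array is [2, 3, 8, 8, 12, 13, 13, 16, 20, 23, 35], requiring 6 comparisons. The merge step runs in O(n) time where n is the total number of elements.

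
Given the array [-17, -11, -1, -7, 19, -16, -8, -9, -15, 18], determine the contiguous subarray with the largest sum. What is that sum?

Using Kadane's algorithm on [-17, -11, -1, -7, 19, -16, -8, -9, -15, 18]:

Scanning through the array:
Position 1 (value -11): max_ending_here = -11, max_so_far = -11
Position 2 (value -1): max_ending_here = -1, max_so_far = -1
Position 3 (value -7): max_ending_here = -7, max_so_far = -1
Position 4 (value 19): max_ending_here = 19, max_so_far = 19
Position 5 (value -16): max_ending_here = 3, max_so_far = 19
Position 6 (value -8): max_ending_here = -5, max_so_far = 19
Position 7 (value -9): max_ending_here = -9, max_so_far = 19
Position 8 (value -15): max_ending_here = -15, max_so_far = 19
Position 9 (value 18): max_ending_here = 18, max_so_far = 19

Maximum subarray: [19]
Maximum sum: 19

The maximum subarray is [19] with sum 19. This subarray runs from index 4 to index 4.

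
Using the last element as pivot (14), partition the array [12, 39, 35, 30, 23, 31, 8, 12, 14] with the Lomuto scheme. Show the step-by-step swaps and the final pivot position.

Lomuto partition with pivot = 14:

Initial array: [12, 39, 35, 30, 23, 31, 8, 12, 14]

arr[0]=12 <= 14: swap with position 0, array becomes [12, 39, 35, 30, 23, 31, 8, 12, 14]
arr[1]=39 > 14: no swap
arr[2]=35 > 14: no swap
arr[3]=30 > 14: no swap
arr[4]=23 > 14: no swap
arr[5]=31 > 14: no swap
arr[6]=8 <= 14: swap with position 1, array becomes [12, 8, 35, 30, 23, 31, 39, 12, 14]
arr[7]=12 <= 14: swap with position 2, array becomes [12, 8, 12, 30, 23, 31, 39, 35, 14]

Place pivot at position 3: [12, 8, 12, 14, 23, 31, 39, 35, 30]
Pivot position: 3

After partitioning with pivot 14, the array becomes [12, 8, 12, 14, 23, 31, 39, 35, 30]. The pivot is placed at index 3. All elements to the left of the pivot are <= 14, and all elements to the right are > 14.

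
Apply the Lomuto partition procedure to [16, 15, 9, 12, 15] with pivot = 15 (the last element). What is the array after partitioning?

Lomuto partition with pivot = 15:

Initial array: [16, 15, 9, 12, 15]

arr[0]=16 > 15: no swap
arr[1]=15 <= 15: swap with position 0, array becomes [15, 16, 9, 12, 15]
arr[2]=9 <= 15: swap with position 1, array becomes [15, 9, 16, 12, 15]
arr[3]=12 <= 15: swap with position 2, array becomes [15, 9, 12, 16, 15]

Place pivot at position 3: [15, 9, 12, 15, 16]
Pivot position: 3

After partitioning with pivot 15, the array becomes [15, 9, 12, 15, 16]. The pivot is placed at index 3. All elements to the left of the pivot are <= 15, and all elements to the right are > 15.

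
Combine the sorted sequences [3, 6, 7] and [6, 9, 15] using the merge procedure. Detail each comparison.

Merging process:

Compare 3 vs 6: take 3 from left. Merged: [3]
Compare 6 vs 6: take 6 from left. Merged: [3, 6]
Compare 7 vs 6: take 6 from right. Merged: [3, 6, 6]
Compare 7 vs 9: take 7 from left. Merged: [3, 6, 6, 7]
Append remaining from right: [9, 15]. Merged: [3, 6, 6, 7, 9, 15]

Final merged array: [3, 6, 6, 7, 9, 15]
Total comparisons: 4

The merged array is [3, 6, 6, 7, 9, 15], requiring 4 comparisons. The merge step runs in O(n) time where n is the total number of elements.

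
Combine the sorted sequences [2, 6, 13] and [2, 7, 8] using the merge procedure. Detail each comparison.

Merging process:

Compare 2 vs 2: take 2 from left. Merged: [2]
Compare 6 vs 2: take 2 from right. Merged: [2, 2]
Compare 6 vs 7: take 6 from left. Merged: [2, 2, 6]
Compare 13 vs 7: take 7 from right. Merged: [2, 2, 6, 7]
Compare 13 vs 8: take 8 from right. Merged: [2, 2, 6, 7, 8]
Append remaining from left: [13]. Merged: [2, 2, 6, 7, 8, 13]

Final merged array: [2, 2, 6, 7, 8, 13]
Total comparisons: 5

The merged array is [2, 2, 6, 7, 8, 13], requiring 5 comparisons. The merge step runs in O(n) time where n is the total number of elements.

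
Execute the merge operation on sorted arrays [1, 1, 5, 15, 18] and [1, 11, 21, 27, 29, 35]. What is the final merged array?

Merging process:

Compare 1 vs 1: take 1 from left. Merged: [1]
Compare 1 vs 1: take 1 from left. Merged: [1, 1]
Compare 5 vs 1: take 1 from right. Merged: [1, 1, 1]
Compare 5 vs 11: take 5 from left. Merged: [1, 1, 1, 5]
Compare 15 vs 11: take 11 from right. Merged: [1, 1, 1, 5, 11]
Compare 15 vs 21: take 15 from left. Merged: [1, 1, 1, 5, 11, 15]
Compare 18 vs 21: take 18 from left. Merged: [1, 1, 1, 5, 11, 15, 18]
Append remaining from right: [21, 27, 29, 35]. Merged: [1, 1, 1, 5, 11, 15, 18, 21, 27, 29, 35]

Final merged array: [1, 1, 1, 5, 11, 15, 18, 21, 27, 29, 35]
Total comparisons: 7

The merged array is [1, 1, 1, 5, 11, 15, 18, 21, 27, 29, 35], requiring 7 comparisons. The merge step runs in O(n) time where n is the total number of elements.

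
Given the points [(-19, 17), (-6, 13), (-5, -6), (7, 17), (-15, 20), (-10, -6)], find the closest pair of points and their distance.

Computing all pairwise distances among 6 points:

d((-19, 17), (-6, 13)) = 13.6015
d((-19, 17), (-5, -6)) = 26.9258
d((-19, 17), (7, 17)) = 26.0
d((-19, 17), (-15, 20)) = 5.0 <-- minimum
d((-19, 17), (-10, -6)) = 24.6982
d((-6, 13), (-5, -6)) = 19.0263
d((-6, 13), (7, 17)) = 13.6015
d((-6, 13), (-15, 20)) = 11.4018
d((-6, 13), (-10, -6)) = 19.4165
d((-5, -6), (7, 17)) = 25.9422
d((-5, -6), (-15, 20)) = 27.8568
d((-5, -6), (-10, -6)) = 5.0 <-- minimum
d((7, 17), (-15, 20)) = 22.2036
d((7, 17), (-10, -6)) = 28.6007
d((-15, 20), (-10, -6)) = 26.4764

Minimum distance: 5.0 (tie among 2 pairs: (-19, 17) and (-15, 20); (-5, -6) and (-10, -6))

The minimum Euclidean distance is 5.0. There is a tie: 2 pairs achieve this minimum — (-19, 17) and (-15, 20); (-5, -6) and (-10, -6). Any of these is a valid closest pair. For 6 points, brute-force pairwise comparison is shown above. For large n, the divide-and-conquer algorithm (sort by x, recurse on halves, check the dividing strip) achieves O(n log n).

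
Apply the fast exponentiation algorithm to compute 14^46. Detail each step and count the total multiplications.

Computing 14^46 by squaring (build up from 14^1; each line after the first costs one multiplication):

14^1 = 14
14^2 = (14^1)^2 = 14^2 = 196
14^4 = (14^2)^2 = 196^2 = 38416
14^5 = 14 * 14^4 = 14 * 38416 = 537824
14^10 = (14^5)^2 = 537824^2 = 289254654976
14^11 = 14 * 14^10 = 14 * 289254654976 = 4049565169664
14^22 = (14^11)^2 = 4049565169664^2 = 16398978063355821105872896
14^23 = 14 * 14^22 = 14 * 16398978063355821105872896 = 229585692886981495482220544
14^46 = (14^23)^2 = 229585692886981495482220544^2 = 52709590378395385649697127909589319306203213055655936

Result: 52709590378395385649697127909589319306203213055655936
Multiplications needed: 8 (8 lines after 14^1)

14^46 = 52709590378395385649697127909589319306203213055655936. Using exponentiation by squaring, this requires 8 multiplications. The key idea: if the exponent is even, square the half-power; if odd, multiply by the base once.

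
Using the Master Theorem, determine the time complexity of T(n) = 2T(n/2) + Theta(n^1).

Master Theorem for T(n) = 2T(n/2) + O(n^1):

a = 2, b = 2, c = 1
log_b(a) = log_2(2) = 1.0000

Case 2: c = 1 = log_2(2) = 1.0000
T(n) = O(n^1 log n) = O(n log n)

For T(n) = 2T(n/2) + O(n^1): log_2(2) = 1.0000. This is Case 2 of the Master Theorem (c = log_b(a), equal work at all levels), giving O(n log n).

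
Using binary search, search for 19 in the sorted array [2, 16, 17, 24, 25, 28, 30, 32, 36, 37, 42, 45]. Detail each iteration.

Binary search for 19 in [2, 16, 17, 24, 25, 28, 30, 32, 36, 37, 42, 45]:

lo=0, hi=11, mid=5, arr[mid]=28 -> 28 > 19, search left half
lo=0, hi=4, mid=2, arr[mid]=17 -> 17 < 19, search right half
lo=3, hi=4, mid=3, arr[mid]=24 -> 24 > 19, search left half
lo=3 > hi=2, target 19 not found

Binary search determines that 19 is not in the array after 3 comparisons. The search space was exhausted without finding the target.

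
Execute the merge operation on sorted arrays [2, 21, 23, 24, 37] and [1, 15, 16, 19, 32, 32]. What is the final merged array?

Merging process:

Compare 2 vs 1: take 1 from right. Merged: [1]
Compare 2 vs 15: take 2 from left. Merged: [1, 2]
Compare 21 vs 15: take 15 from right. Merged: [1, 2, 15]
Compare 21 vs 16: take 16 from right. Merged: [1, 2, 15, 16]
Compare 21 vs 19: take 19 from right. Merged: [1, 2, 15, 16, 19]
Compare 21 vs 32: take 21 from left. Merged: [1, 2, 15, 16, 19, 21]
Compare 23 vs 32: take 23 from left. Merged: [1, 2, 15, 16, 19, 21, 23]
Compare 24 vs 32: take 24 from left. Merged: [1, 2, 15, 16, 19, 21, 23, 24]
Compare 37 vs 32: take 32 from right. Merged: [1, 2, 15, 16, 19, 21, 23, 24, 32]
Compare 37 vs 32: take 32 from right. Merged: [1, 2, 15, 16, 19, 21, 23, 24, 32, 32]
Append remaining from left: [37]. Merged: [1, 2, 15, 16, 19, 21, 23, 24, 32, 32, 37]

Final merged array: [1, 2, 15, 16, 19, 21, 23, 24, 32, 32, 37]
Total comparisons: 10

The merged array is [1, 2, 15, 16, 19, 21, 23, 24, 32, 32, 37], requiring 10 comparisons. The merge step runs in O(n) time where n is the total number of elements.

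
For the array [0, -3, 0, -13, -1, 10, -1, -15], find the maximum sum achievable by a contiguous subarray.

Using Kadane's algorithm on [0, -3, 0, -13, -1, 10, -1, -15]:

Scanning through the array:
Position 1 (value -3): max_ending_here = -3, max_so_far = 0
Position 2 (value 0): max_ending_here = 0, max_so_far = 0
Position 3 (value -13): max_ending_here = -13, max_so_far = 0
Position 4 (value -1): max_ending_here = -1, max_so_far = 0
Position 5 (value 10): max_ending_here = 10, max_so_far = 10
Position 6 (value -1): max_ending_here = 9, max_so_far = 10
Position 7 (value -15): max_ending_here = -6, max_so_far = 10

Maximum subarray: [10]
Maximum sum: 10

The maximum subarray is [10] with sum 10. This subarray runs from index 5 to index 5.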